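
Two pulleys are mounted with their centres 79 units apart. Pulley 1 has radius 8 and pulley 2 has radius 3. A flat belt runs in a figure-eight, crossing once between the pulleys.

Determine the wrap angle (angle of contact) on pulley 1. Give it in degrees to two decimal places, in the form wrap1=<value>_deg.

wrap1=196.01_deg

crossed belt: β = asin((r1+r2)/C) = asin(11/79) = 8.0039°
wrap1 = wrap2 = π + 2β = 196.0078°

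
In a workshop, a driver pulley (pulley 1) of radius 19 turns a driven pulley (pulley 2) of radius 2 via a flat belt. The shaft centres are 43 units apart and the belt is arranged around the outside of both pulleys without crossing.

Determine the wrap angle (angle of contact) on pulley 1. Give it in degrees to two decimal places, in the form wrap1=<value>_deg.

open belt: β = asin((r2−r1)/C) = asin(-17/43) = -23.2877°
wrap1 = π − 2β = 226.5755°
wrap2 = π + 2β = 133.4245°

wrap1=226.58_deg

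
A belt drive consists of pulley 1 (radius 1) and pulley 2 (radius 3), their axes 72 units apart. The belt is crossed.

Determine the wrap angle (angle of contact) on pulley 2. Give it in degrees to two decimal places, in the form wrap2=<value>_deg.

crossed belt: β = asin((r1+r2)/C) = asin(4/72) = 3.1847°
wrap1 = wrap2 = π + 2β = 186.3695°

wrap2=186.37_deg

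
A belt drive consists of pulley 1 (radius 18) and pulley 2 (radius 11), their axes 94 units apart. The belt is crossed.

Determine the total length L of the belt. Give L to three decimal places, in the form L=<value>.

L=288.126

crossed belt: β = asin((r1+r2)/C) = asin(29/94) = 17.9695°
wrap1 = wrap2 = π + 2β = 215.9390°
tangent length = C·cosβ = 89.4148
L = (r1+r2)·wrap + 2·C·cosβ = 29·3.7688 + 2·89.4148 = 288.1261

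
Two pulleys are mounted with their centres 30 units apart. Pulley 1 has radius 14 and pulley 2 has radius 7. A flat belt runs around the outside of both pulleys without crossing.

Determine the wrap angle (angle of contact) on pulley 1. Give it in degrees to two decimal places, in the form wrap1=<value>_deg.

wrap1=206.99_deg

open belt: β = asin((r2−r1)/C) = asin(-7/30) = -13.4934°
wrap1 = π − 2β = 206.9868°
wrap2 = π + 2β = 153.0132°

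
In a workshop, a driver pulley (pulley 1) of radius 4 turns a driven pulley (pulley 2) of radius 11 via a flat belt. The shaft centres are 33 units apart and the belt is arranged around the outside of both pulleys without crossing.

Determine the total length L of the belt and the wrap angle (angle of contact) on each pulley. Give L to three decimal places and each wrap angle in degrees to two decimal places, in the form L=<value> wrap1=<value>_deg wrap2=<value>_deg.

L=114.614 wrap1=155.51_deg wrap2=204.49_deg

open belt: β = asin((r2−r1)/C) = asin(7/33) = 12.2467°
wrap1 = π − 2β = 155.5066°
wrap2 = π + 2β = 204.4934°
tangent length = C·cosβ = 32.2490
L = r1·wrap1 + r2·wrap2 + 2·C·cosβ = 4·2.7141 + 11·3.5691 + 2·32.2490 = 114.6144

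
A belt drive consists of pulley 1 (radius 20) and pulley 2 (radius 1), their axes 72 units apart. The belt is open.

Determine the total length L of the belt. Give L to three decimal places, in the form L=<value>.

L=215.017

open belt: β = asin((r2−r1)/C) = asin(-19/72) = -15.3009°
wrap1 = π − 2β = 210.6019°
wrap2 = π + 2β = 149.3981°
tangent length = C·cosβ = 69.4478
L = r1·wrap1 + r2·wrap2 + 2·C·cosβ = 20·3.6757 + 1·2.6075 + 2·69.4478 = 215.0171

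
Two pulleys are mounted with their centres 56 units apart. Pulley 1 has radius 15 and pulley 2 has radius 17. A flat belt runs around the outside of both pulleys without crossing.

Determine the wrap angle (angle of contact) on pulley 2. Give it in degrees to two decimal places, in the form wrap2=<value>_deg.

wrap2=184.09_deg

open belt: β = asin((r2−r1)/C) = asin(2/56) = 2.0467°
wrap1 = π − 2β = 175.9066°
wrap2 = π + 2β = 184.0934°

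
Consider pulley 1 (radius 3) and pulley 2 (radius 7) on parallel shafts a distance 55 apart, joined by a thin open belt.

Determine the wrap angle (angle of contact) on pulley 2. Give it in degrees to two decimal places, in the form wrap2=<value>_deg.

wrap2=188.34_deg

open belt: β = asin((r2−r1)/C) = asin(4/55) = 4.1706°
wrap1 = π − 2β = 171.6587°
wrap2 = π + 2β = 188.3413°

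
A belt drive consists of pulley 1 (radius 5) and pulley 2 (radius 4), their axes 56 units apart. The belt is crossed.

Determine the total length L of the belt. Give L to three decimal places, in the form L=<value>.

L=141.724

crossed belt: β = asin((r1+r2)/C) = asin(9/56) = 9.2484°
wrap1 = wrap2 = π + 2β = 198.4967°
tangent length = C·cosβ = 55.2721
L = (r1+r2)·wrap + 2·C·cosβ = 9·3.4644 + 2·55.2721 = 141.7239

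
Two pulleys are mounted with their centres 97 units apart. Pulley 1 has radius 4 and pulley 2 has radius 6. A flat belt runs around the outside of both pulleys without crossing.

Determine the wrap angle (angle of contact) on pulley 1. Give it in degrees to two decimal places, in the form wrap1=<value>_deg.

wrap1=177.64_deg

open belt: β = asin((r2−r1)/C) = asin(2/97) = 1.1814°
wrap1 = π − 2β = 177.6371°
wrap2 = π + 2β = 182.3629°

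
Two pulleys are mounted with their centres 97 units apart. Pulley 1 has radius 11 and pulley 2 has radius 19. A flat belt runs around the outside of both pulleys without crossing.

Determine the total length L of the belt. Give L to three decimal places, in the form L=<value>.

open belt: β = asin((r2−r1)/C) = asin(8/97) = 4.7308°
wrap1 = π − 2β = 170.5384°
wrap2 = π + 2β = 189.4616°
tangent length = C·cosβ = 96.6695
L = r1·wrap1 + r2·wrap2 + 2·C·cosβ = 11·2.9765 + 19·3.3067 + 2·96.6695 = 288.9079

L=288.908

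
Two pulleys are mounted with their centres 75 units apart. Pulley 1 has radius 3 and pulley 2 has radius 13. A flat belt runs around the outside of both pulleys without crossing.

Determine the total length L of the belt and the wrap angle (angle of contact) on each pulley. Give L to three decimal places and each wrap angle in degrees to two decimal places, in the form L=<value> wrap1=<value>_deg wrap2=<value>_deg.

L=201.601 wrap1=164.68_deg wrap2=195.32_deg

open belt: β = asin((r2−r1)/C) = asin(10/75) = 7.6623°
wrap1 = π − 2β = 164.6755°
wrap2 = π + 2β = 195.3245°
tangent length = C·cosβ = 74.3303
L = r1·wrap1 + r2·wrap2 + 2·C·cosβ = 3·2.8741 + 13·3.4091 + 2·74.3303 = 201.6008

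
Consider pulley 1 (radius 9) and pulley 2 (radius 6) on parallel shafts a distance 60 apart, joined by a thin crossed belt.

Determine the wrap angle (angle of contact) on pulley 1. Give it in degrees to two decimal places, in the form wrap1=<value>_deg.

wrap1=208.96_deg

crossed belt: β = asin((r1+r2)/C) = asin(15/60) = 14.4775°
wrap1 = wrap2 = π + 2β = 208.9550°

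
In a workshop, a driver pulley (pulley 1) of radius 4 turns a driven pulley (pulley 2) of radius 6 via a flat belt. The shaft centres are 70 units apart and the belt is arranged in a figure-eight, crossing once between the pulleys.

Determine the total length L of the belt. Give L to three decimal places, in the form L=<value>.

L=172.847

crossed belt: β = asin((r1+r2)/C) = asin(10/70) = 8.2132°
wrap1 = wrap2 = π + 2β = 196.4264°
tangent length = C·cosβ = 69.2820
L = (r1+r2)·wrap + 2·C·cosβ = 10·3.4283 + 2·69.2820 = 172.8469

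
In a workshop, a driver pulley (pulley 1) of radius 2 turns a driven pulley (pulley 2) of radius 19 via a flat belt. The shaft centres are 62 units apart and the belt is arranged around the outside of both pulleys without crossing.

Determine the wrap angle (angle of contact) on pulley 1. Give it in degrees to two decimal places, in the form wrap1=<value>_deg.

wrap1=148.17_deg

open belt: β = asin((r2−r1)/C) = asin(17/62) = 15.9140°
wrap1 = π − 2β = 148.1721°
wrap2 = π + 2β = 211.8279°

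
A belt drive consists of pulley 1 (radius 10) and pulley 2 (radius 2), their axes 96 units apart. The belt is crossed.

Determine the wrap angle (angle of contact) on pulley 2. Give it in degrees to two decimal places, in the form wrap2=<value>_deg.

wrap2=194.36_deg

crossed belt: β = asin((r1+r2)/C) = asin(12/96) = 7.1808°
wrap1 = wrap2 = π + 2β = 194.3615°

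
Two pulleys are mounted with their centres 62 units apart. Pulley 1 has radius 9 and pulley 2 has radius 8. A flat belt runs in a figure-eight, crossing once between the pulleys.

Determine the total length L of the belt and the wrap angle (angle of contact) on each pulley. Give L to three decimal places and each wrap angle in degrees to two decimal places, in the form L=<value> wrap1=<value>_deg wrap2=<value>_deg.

crossed belt: β = asin((r1+r2)/C) = asin(17/62) = 15.9140°
wrap1 = wrap2 = π + 2β = 211.8279°
tangent length = C·cosβ = 59.6238
L = (r1+r2)·wrap + 2·C·cosβ = 17·3.6971 + 2·59.6238 = 182.0983

L=182.098 wrap1=211.83_deg wrap2=211.83_deg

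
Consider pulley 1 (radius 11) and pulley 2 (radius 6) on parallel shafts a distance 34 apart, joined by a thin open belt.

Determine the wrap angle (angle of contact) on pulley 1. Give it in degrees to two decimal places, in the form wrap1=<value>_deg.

wrap1=196.91_deg

open belt: β = asin((r2−r1)/C) = asin(-5/34) = -8.4565°
wrap1 = π − 2β = 196.9130°
wrap2 = π + 2β = 163.0870°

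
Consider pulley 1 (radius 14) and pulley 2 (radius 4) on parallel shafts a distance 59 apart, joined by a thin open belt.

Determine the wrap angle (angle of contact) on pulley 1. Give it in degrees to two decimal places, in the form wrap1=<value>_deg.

open belt: β = asin((r2−r1)/C) = asin(-10/59) = -9.7583°
wrap1 = π − 2β = 199.5165°
wrap2 = π + 2β = 160.4835°

wrap1=199.52_deg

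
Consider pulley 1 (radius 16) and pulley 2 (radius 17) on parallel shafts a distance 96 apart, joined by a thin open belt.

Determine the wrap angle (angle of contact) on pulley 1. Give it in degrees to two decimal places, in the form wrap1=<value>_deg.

open belt: β = asin((r2−r1)/C) = asin(1/96) = 0.5968°
wrap1 = π − 2β = 178.8063°
wrap2 = π + 2β = 181.1937°

wrap1=178.81_deg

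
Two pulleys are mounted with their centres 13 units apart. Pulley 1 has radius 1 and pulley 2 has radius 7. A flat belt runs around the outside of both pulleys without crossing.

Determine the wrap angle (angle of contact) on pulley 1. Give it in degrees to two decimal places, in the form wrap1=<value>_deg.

open belt: β = asin((r2−r1)/C) = asin(6/13) = 27.4864°
wrap1 = π − 2β = 125.0271°
wrap2 = π + 2β = 234.9729°

wrap1=125.03_deg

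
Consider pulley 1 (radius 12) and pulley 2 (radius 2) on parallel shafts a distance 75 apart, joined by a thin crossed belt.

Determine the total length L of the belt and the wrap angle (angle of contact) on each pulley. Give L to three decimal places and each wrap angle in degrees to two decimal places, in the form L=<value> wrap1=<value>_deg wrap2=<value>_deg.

crossed belt: β = asin((r1+r2)/C) = asin(14/75) = 10.7583°
wrap1 = wrap2 = π + 2β = 201.5166°
tangent length = C·cosβ = 73.6817
L = (r1+r2)·wrap + 2·C·cosβ = 14·3.5171 + 2·73.6817 = 196.6033

L=196.603 wrap1=201.52_deg wrap2=201.52_deg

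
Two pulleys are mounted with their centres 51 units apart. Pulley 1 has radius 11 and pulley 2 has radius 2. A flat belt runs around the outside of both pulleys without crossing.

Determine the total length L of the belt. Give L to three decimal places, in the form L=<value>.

L=144.433

open belt: β = asin((r2−r1)/C) = asin(-9/51) = -10.1642°
wrap1 = π − 2β = 200.3285°
wrap2 = π + 2β = 159.6715°
tangent length = C·cosβ = 50.1996
L = r1·wrap1 + r2·wrap2 + 2·C·cosβ = 11·3.4964 + 2·2.7868 + 2·50.1996 = 144.4331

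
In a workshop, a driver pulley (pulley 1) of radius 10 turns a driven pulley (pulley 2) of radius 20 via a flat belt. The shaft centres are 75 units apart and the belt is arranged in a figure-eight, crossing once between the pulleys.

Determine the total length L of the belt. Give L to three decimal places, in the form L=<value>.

crossed belt: β = asin((r1+r2)/C) = asin(30/75) = 23.5782°
wrap1 = wrap2 = π + 2β = 227.1564°
tangent length = C·cosβ = 68.7386
L = (r1+r2)·wrap + 2·C·cosβ = 30·3.9646 + 2·68.7386 = 256.4161

L=256.416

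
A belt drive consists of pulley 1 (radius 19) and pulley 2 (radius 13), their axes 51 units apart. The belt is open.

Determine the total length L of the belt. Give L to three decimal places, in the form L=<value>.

open belt: β = asin((r2−r1)/C) = asin(-6/51) = -6.7563°
wrap1 = π − 2β = 193.5127°
wrap2 = π + 2β = 166.4873°
tangent length = C·cosβ = 50.6458
L = r1·wrap1 + r2·wrap2 + 2·C·cosβ = 19·3.3774 + 13·2.9058 + 2·50.6458 = 203.2377

L=203.238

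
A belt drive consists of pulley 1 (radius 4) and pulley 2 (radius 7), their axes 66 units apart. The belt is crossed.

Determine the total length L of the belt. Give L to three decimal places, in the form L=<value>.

L=168.395

crossed belt: β = asin((r1+r2)/C) = asin(11/66) = 9.5941°
wrap1 = wrap2 = π + 2β = 199.1881°
tangent length = C·cosβ = 65.0769
L = (r1+r2)·wrap + 2·C·cosβ = 11·3.4765 + 2·65.0769 = 168.3951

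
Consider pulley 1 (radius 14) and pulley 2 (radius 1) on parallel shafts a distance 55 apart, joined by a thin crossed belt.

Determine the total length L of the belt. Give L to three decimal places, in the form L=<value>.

L=161.241

crossed belt: β = asin((r1+r2)/C) = asin(15/55) = 15.8266°
wrap1 = wrap2 = π + 2β = 211.6532°
tangent length = C·cosβ = 52.9150
L = (r1+r2)·wrap + 2·C·cosβ = 15·3.6940 + 2·52.9150 = 161.2407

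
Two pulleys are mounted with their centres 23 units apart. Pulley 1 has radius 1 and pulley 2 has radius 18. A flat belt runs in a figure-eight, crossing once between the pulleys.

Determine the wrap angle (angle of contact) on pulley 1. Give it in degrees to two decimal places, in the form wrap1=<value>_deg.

wrap1=291.40_deg

crossed belt: β = asin((r1+r2)/C) = asin(19/23) = 55.6988°
wrap1 = wrap2 = π + 2β = 291.3977°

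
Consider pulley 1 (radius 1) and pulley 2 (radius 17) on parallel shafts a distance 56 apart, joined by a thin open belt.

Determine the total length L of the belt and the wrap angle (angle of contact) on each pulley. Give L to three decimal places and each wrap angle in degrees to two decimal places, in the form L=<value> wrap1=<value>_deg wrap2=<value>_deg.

open belt: β = asin((r2−r1)/C) = asin(16/56) = 16.6015°
wrap1 = π − 2β = 146.7969°
wrap2 = π + 2β = 213.2031°
tangent length = C·cosβ = 53.6656
L = r1·wrap1 + r2·wrap2 + 2·C·cosβ = 1·2.5621 + 17·3.7211 + 2·53.6656 = 173.1520

L=173.152 wrap1=146.80_deg wrap2=213.20_deg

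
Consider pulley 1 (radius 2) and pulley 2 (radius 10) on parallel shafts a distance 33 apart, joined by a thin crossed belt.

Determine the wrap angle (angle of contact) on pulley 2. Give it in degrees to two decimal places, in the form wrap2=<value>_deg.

crossed belt: β = asin((r1+r2)/C) = asin(12/33) = 21.3237°
wrap1 = wrap2 = π + 2β = 222.6474°

wrap2=222.65_deg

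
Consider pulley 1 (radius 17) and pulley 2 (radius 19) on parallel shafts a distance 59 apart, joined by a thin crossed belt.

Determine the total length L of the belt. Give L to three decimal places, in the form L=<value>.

crossed belt: β = asin((r1+r2)/C) = asin(36/59) = 37.6018°
wrap1 = wrap2 = π + 2β = 255.2035°
tangent length = C·cosβ = 46.7440
L = (r1+r2)·wrap + 2·C·cosβ = 36·4.4541 + 2·46.7440 = 253.8371

L=253.837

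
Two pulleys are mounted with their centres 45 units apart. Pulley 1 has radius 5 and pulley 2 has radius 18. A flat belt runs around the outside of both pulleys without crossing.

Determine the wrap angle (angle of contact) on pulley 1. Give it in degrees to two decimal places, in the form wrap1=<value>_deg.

open belt: β = asin((r2−r1)/C) = asin(13/45) = 16.7914°
wrap1 = π − 2β = 146.4171°
wrap2 = π + 2β = 213.5829°

wrap1=146.42_deg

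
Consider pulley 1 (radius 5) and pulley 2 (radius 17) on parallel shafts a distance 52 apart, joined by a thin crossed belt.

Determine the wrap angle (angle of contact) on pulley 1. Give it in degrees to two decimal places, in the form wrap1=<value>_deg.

crossed belt: β = asin((r1+r2)/C) = asin(22/52) = 25.0290°
wrap1 = wrap2 = π + 2β = 230.0580°

wrap1=230.06_deg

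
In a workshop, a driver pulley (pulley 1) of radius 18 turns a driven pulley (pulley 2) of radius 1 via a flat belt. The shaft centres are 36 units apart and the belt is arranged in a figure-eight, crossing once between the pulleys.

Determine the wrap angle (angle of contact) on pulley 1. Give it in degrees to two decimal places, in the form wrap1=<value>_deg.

crossed belt: β = asin((r1+r2)/C) = asin(19/36) = 31.8554°
wrap1 = wrap2 = π + 2β = 243.7109°

wrap1=243.71_deg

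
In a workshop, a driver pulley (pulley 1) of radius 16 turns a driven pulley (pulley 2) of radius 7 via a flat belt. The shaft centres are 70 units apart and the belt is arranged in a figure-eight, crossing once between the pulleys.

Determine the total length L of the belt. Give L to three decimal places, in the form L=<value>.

crossed belt: β = asin((r1+r2)/C) = asin(23/70) = 19.1821°
wrap1 = wrap2 = π + 2β = 218.3642°
tangent length = C·cosβ = 66.1135
L = (r1+r2)·wrap + 2·C·cosβ = 23·3.8112 + 2·66.1135 = 219.8841

L=219.884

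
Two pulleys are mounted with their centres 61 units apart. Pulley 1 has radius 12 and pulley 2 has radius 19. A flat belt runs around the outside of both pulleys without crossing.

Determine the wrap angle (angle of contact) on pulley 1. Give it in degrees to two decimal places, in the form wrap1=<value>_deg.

open belt: β = asin((r2−r1)/C) = asin(7/61) = 6.5894°
wrap1 = π − 2β = 166.8211°
wrap2 = π + 2β = 193.1789°

wrap1=166.82_deg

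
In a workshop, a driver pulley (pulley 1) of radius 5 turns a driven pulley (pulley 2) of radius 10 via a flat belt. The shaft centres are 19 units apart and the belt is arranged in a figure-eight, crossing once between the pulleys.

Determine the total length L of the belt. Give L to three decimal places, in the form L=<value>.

L=97.746

crossed belt: β = asin((r1+r2)/C) = asin(15/19) = 52.1364°
wrap1 = wrap2 = π + 2β = 284.2727°
tangent length = C·cosβ = 11.6619
L = (r1+r2)·wrap + 2·C·cosβ = 15·4.9615 + 2·11.6619 = 97.7462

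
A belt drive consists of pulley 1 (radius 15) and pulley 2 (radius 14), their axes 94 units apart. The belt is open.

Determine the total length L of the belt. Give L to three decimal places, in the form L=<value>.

open belt: β = asin((r2−r1)/C) = asin(-1/94) = -0.6095°
wrap1 = π − 2β = 181.2191°
wrap2 = π + 2β = 178.7809°
tangent length = C·cosβ = 93.9947
L = r1·wrap1 + r2·wrap2 + 2·C·cosβ = 15·3.1629 + 14·3.1203 + 2·93.9947 = 279.1168

L=279.117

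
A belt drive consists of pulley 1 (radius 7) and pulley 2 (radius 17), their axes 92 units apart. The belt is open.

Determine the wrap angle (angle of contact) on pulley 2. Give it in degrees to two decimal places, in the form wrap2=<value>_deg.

open belt: β = asin((r2−r1)/C) = asin(10/92) = 6.2401°
wrap1 = π − 2β = 167.5197°
wrap2 = π + 2β = 192.4803°

wrap2=192.48_deg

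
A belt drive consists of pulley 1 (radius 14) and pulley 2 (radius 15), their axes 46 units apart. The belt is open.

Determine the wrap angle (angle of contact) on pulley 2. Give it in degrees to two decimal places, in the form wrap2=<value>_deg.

wrap2=182.49_deg

open belt: β = asin((r2−r1)/C) = asin(1/46) = 1.2457°
wrap1 = π − 2β = 177.5087°
wrap2 = π + 2β = 182.4913°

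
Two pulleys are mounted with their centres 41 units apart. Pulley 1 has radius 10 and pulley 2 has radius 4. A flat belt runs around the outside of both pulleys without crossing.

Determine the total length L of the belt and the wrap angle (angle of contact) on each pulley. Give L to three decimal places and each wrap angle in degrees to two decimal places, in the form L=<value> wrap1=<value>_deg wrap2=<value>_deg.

L=126.862 wrap1=196.83_deg wrap2=163.17_deg

open belt: β = asin((r2−r1)/C) = asin(-6/41) = -8.4150°
wrap1 = π − 2β = 196.8299°
wrap2 = π + 2β = 163.1701°
tangent length = C·cosβ = 40.5586
L = r1·wrap1 + r2·wrap2 + 2·C·cosβ = 10·3.4353 + 4·2.8479 + 2·40.5586 = 126.8619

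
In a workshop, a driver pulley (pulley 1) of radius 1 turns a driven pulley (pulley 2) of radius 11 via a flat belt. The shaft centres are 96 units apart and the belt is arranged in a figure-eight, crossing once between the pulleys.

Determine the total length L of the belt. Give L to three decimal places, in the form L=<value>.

L=231.201

crossed belt: β = asin((r1+r2)/C) = asin(12/96) = 7.1808°
wrap1 = wrap2 = π + 2β = 194.3615°
tangent length = C·cosβ = 95.2470
L = (r1+r2)·wrap + 2·C·cosβ = 12·3.3922 + 2·95.2470 = 231.2011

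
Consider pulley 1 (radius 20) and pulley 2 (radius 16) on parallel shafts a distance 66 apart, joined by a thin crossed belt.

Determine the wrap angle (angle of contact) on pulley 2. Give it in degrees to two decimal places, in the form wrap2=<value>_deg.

wrap2=246.11_deg

crossed belt: β = asin((r1+r2)/C) = asin(36/66) = 33.0557°
wrap1 = wrap2 = π + 2β = 246.1115°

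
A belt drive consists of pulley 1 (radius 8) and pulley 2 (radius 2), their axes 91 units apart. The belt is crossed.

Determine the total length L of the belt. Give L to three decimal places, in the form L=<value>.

crossed belt: β = asin((r1+r2)/C) = asin(10/91) = 6.3090°
wrap1 = wrap2 = π + 2β = 192.6180°
tangent length = C·cosβ = 90.4489
L = (r1+r2)·wrap + 2·C·cosβ = 10·3.3618 + 2·90.4489 = 214.5159

L=214.516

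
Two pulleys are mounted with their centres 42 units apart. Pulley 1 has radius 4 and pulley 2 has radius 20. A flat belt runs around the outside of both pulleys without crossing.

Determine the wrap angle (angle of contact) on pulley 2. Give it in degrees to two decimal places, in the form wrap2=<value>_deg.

open belt: β = asin((r2−r1)/C) = asin(16/42) = 22.3927°
wrap1 = π − 2β = 135.2146°
wrap2 = π + 2β = 224.7854°

wrap2=224.79_deg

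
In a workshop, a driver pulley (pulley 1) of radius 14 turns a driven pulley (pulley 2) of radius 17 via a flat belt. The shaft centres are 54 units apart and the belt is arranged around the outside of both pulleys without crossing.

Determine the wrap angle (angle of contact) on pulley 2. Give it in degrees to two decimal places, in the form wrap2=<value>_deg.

open belt: β = asin((r2−r1)/C) = asin(3/54) = 3.1847°
wrap1 = π − 2β = 173.6305°
wrap2 = π + 2β = 186.3695°

wrap2=186.37_deg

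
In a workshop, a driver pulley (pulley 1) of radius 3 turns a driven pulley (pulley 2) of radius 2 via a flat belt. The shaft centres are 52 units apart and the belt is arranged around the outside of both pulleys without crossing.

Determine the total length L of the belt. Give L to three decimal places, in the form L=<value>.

open belt: β = asin((r2−r1)/C) = asin(-1/52) = -1.1019°
wrap1 = π − 2β = 182.2038°
wrap2 = π + 2β = 177.7962°
tangent length = C·cosβ = 51.9904
L = r1·wrap1 + r2·wrap2 + 2·C·cosβ = 3·3.1801 + 2·3.1031 + 2·51.9904 = 119.7272

L=119.727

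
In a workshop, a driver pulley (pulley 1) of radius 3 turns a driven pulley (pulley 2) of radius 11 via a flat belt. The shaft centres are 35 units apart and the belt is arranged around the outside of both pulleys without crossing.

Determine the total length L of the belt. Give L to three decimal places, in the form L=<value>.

open belt: β = asin((r2−r1)/C) = asin(8/35) = 13.2130°
wrap1 = π − 2β = 153.5740°
wrap2 = π + 2β = 206.4260°
tangent length = C·cosβ = 34.0735
L = r1·wrap1 + r2·wrap2 + 2·C·cosβ = 3·2.6804 + 11·3.6028 + 2·34.0735 = 115.8190

L=115.819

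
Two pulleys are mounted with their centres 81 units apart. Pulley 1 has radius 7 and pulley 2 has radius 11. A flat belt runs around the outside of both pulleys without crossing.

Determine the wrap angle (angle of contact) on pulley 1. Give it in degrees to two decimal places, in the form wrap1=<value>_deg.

open belt: β = asin((r2−r1)/C) = asin(4/81) = 2.8306°
wrap1 = π − 2β = 174.3389°
wrap2 = π + 2β = 185.6611°

wrap1=174.34_deg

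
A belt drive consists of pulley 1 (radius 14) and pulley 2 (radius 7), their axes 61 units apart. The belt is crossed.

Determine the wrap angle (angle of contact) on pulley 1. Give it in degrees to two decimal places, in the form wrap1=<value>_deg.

crossed belt: β = asin((r1+r2)/C) = asin(21/61) = 20.1368°
wrap1 = wrap2 = π + 2β = 220.2735°

wrap1=220.27_deg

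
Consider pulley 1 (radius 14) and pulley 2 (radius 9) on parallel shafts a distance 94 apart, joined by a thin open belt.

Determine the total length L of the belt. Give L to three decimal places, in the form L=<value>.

open belt: β = asin((r2−r1)/C) = asin(-5/94) = -3.0491°
wrap1 = π − 2β = 186.0982°
wrap2 = π + 2β = 173.9018°
tangent length = C·cosβ = 93.8669
L = r1·wrap1 + r2·wrap2 + 2·C·cosβ = 14·3.2480 + 9·3.0352 + 2·93.8669 = 260.5227

L=260.523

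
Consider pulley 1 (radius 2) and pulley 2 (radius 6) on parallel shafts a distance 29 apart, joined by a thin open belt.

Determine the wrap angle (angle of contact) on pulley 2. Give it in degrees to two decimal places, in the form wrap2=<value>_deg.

wrap2=195.86_deg

open belt: β = asin((r2−r1)/C) = asin(4/29) = 7.9281°
wrap1 = π − 2β = 164.1437°
wrap2 = π + 2β = 195.8563°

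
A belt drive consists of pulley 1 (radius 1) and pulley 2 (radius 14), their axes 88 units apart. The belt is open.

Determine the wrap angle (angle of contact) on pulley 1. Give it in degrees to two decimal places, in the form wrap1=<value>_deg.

open belt: β = asin((r2−r1)/C) = asin(13/88) = 8.4952°
wrap1 = π − 2β = 163.0095°
wrap2 = π + 2β = 196.9905°

wrap1=163.01_deg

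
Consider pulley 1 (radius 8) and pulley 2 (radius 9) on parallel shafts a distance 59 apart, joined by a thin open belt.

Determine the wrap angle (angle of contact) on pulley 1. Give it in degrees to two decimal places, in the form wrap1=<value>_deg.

wrap1=178.06_deg

open belt: β = asin((r2−r1)/C) = asin(1/59) = 0.9712°
wrap1 = π − 2β = 178.0577°
wrap2 = π + 2β = 181.9423°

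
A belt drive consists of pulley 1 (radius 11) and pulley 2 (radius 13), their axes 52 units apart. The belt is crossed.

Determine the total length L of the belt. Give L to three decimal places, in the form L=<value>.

L=190.686

crossed belt: β = asin((r1+r2)/C) = asin(24/52) = 27.4864°
wrap1 = wrap2 = π + 2β = 234.9729°
tangent length = C·cosβ = 46.1303
L = (r1+r2)·wrap + 2·C·cosβ = 24·4.1010 + 2·46.1303 = 190.6857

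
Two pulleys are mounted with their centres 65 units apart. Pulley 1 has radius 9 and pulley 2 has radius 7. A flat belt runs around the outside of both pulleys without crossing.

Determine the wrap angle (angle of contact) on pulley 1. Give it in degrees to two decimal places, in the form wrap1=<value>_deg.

open belt: β = asin((r2−r1)/C) = asin(-2/65) = -1.7632°
wrap1 = π − 2β = 183.5265°
wrap2 = π + 2β = 176.4735°

wrap1=183.53_deg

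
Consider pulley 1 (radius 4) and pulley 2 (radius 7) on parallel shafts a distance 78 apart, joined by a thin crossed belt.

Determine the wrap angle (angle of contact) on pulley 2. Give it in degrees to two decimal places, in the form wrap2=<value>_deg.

wrap2=196.21_deg

crossed belt: β = asin((r1+r2)/C) = asin(11/78) = 8.1072°
wrap1 = wrap2 = π + 2β = 196.2144°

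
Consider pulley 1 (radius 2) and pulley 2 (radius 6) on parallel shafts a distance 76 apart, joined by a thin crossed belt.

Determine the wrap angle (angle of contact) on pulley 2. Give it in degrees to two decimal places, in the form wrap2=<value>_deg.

crossed belt: β = asin((r1+r2)/C) = asin(8/76) = 6.0423°
wrap1 = wrap2 = π + 2β = 192.0847°

wrap2=192.08_deg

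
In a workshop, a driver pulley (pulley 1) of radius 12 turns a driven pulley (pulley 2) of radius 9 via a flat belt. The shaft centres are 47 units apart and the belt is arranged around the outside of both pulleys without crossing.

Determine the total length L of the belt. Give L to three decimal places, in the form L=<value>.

L=160.165

open belt: β = asin((r2−r1)/C) = asin(-3/47) = -3.6597°
wrap1 = π − 2β = 187.3193°
wrap2 = π + 2β = 172.6807°
tangent length = C·cosβ = 46.9042
L = r1·wrap1 + r2·wrap2 + 2·C·cosβ = 12·3.2693 + 9·3.0138 + 2·46.9042 = 160.1650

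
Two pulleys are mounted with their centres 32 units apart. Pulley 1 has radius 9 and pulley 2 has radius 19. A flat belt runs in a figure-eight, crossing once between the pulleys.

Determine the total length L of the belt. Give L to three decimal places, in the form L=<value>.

L=178.613

crossed belt: β = asin((r1+r2)/C) = asin(28/32) = 61.0450°
wrap1 = wrap2 = π + 2β = 302.0900°
tangent length = C·cosβ = 15.4919
L = (r1+r2)·wrap + 2·C·cosβ = 28·5.2725 + 2·15.4919 = 178.6129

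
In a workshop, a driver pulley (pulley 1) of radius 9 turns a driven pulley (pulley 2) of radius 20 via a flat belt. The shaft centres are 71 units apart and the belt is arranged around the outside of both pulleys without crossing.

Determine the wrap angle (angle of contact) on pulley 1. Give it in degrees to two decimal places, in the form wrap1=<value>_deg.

wrap1=162.17_deg

open belt: β = asin((r2−r1)/C) = asin(11/71) = 8.9127°
wrap1 = π − 2β = 162.1746°
wrap2 = π + 2β = 197.8254°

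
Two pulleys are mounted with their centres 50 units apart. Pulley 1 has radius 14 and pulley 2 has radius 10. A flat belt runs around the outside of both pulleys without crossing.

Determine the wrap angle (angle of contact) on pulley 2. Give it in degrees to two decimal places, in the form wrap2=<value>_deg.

open belt: β = asin((r2−r1)/C) = asin(-4/50) = -4.5886°
wrap1 = π − 2β = 189.1771°
wrap2 = π + 2β = 170.8229°

wrap2=170.82_deg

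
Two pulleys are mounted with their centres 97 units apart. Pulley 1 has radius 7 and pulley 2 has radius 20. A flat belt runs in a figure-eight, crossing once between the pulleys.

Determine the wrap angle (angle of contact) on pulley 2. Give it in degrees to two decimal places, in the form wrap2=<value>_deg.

crossed belt: β = asin((r1+r2)/C) = asin(27/97) = 16.1618°
wrap1 = wrap2 = π + 2β = 212.3236°

wrap2=212.32_deg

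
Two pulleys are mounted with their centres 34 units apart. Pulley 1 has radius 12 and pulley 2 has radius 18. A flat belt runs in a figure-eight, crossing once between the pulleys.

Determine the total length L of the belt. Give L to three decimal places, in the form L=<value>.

L=191.098

crossed belt: β = asin((r1+r2)/C) = asin(30/34) = 61.9275°
wrap1 = wrap2 = π + 2β = 303.8550°
tangent length = C·cosβ = 16.0000
L = (r1+r2)·wrap + 2·C·cosβ = 30·5.3033 + 2·16.0000 = 191.0981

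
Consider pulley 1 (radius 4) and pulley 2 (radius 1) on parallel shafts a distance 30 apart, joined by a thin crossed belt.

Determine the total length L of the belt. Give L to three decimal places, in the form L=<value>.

L=76.543

crossed belt: β = asin((r1+r2)/C) = asin(5/30) = 9.5941°
wrap1 = wrap2 = π + 2β = 199.1881°
tangent length = C·cosβ = 29.5804
L = (r1+r2)·wrap + 2·C·cosβ = 5·3.4765 + 2·29.5804 = 76.5432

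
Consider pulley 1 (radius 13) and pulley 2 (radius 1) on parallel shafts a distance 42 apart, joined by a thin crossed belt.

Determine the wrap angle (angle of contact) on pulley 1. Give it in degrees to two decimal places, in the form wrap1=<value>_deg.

wrap1=218.94_deg

crossed belt: β = asin((r1+r2)/C) = asin(14/42) = 19.4712°
wrap1 = wrap2 = π + 2β = 218.9424°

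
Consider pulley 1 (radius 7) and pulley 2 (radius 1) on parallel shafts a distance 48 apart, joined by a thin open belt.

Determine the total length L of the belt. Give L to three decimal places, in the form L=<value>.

L=121.884

open belt: β = asin((r2−r1)/C) = asin(-6/48) = -7.1808°
wrap1 = π − 2β = 194.3615°
wrap2 = π + 2β = 165.6385°
tangent length = C·cosβ = 47.6235
L = r1·wrap1 + r2·wrap2 + 2·C·cosβ = 7·3.3922 + 1·2.8909 + 2·47.6235 = 121.8837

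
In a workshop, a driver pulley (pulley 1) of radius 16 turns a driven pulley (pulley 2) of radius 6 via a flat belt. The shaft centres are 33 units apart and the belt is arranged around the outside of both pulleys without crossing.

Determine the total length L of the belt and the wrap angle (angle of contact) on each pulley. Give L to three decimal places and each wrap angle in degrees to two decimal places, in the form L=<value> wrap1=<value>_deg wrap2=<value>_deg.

open belt: β = asin((r2−r1)/C) = asin(-10/33) = -17.6397°
wrap1 = π − 2β = 215.2794°
wrap2 = π + 2β = 144.7206°
tangent length = C·cosβ = 31.4484
L = r1·wrap1 + r2·wrap2 + 2·C·cosβ = 16·3.7573 + 6·2.5259 + 2·31.4484 = 138.1692

L=138.169 wrap1=215.28_deg wrap2=144.72_deg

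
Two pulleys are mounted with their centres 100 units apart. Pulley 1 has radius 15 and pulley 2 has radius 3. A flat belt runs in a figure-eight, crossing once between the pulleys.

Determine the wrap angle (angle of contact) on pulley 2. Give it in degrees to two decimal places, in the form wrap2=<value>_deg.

wrap2=200.74_deg

crossed belt: β = asin((r1+r2)/C) = asin(18/100) = 10.3698°
wrap1 = wrap2 = π + 2β = 200.7395°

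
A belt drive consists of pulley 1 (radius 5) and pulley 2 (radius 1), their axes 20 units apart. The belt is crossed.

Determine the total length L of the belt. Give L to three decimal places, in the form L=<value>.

L=60.663

crossed belt: β = asin((r1+r2)/C) = asin(6/20) = 17.4576°
wrap1 = wrap2 = π + 2β = 214.9152°
tangent length = C·cosβ = 19.0788
L = (r1+r2)·wrap + 2·C·cosβ = 6·3.7510 + 2·19.0788 = 60.6634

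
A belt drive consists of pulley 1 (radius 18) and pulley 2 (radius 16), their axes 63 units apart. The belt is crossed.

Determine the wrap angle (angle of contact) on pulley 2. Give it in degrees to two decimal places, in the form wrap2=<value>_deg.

wrap2=245.32_deg

crossed belt: β = asin((r1+r2)/C) = asin(34/63) = 32.6620°
wrap1 = wrap2 = π + 2β = 245.3241°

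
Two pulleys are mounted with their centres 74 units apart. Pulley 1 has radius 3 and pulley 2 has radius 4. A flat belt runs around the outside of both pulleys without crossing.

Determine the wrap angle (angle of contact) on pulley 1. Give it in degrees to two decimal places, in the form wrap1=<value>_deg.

open belt: β = asin((r2−r1)/C) = asin(1/74) = 0.7743°
wrap1 = π − 2β = 178.4514°
wrap2 = π + 2β = 181.5486°

wrap1=178.45_deg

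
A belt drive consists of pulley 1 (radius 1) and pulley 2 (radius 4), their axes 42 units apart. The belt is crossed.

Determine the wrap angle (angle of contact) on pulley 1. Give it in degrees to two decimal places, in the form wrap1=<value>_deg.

crossed belt: β = asin((r1+r2)/C) = asin(5/42) = 6.8371°
wrap1 = wrap2 = π + 2β = 193.6743°

wrap1=193.67_deg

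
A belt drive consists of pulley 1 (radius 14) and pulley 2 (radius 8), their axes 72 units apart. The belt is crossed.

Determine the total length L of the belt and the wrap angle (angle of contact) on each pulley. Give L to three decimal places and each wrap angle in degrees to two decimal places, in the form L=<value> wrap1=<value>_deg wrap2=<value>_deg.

L=219.891 wrap1=215.58_deg wrap2=215.58_deg

crossed belt: β = asin((r1+r2)/C) = asin(22/72) = 17.7916°
wrap1 = wrap2 = π + 2β = 215.5832°
tangent length = C·cosβ = 68.5565
L = (r1+r2)·wrap + 2·C·cosβ = 22·3.7626 + 2·68.5565 = 219.8911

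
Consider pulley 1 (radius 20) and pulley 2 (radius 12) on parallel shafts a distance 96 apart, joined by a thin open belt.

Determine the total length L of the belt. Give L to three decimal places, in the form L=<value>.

open belt: β = asin((r2−r1)/C) = asin(-8/96) = -4.7802°
wrap1 = π − 2β = 189.5604°
wrap2 = π + 2β = 170.4396°
tangent length = C·cosβ = 95.6661
L = r1·wrap1 + r2·wrap2 + 2·C·cosβ = 20·3.3085 + 12·2.9747 + 2·95.6661 = 293.1980

L=293.198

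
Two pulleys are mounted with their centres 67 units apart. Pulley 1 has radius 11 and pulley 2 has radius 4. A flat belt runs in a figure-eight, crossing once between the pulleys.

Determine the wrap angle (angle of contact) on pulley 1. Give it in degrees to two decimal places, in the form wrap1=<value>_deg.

crossed belt: β = asin((r1+r2)/C) = asin(15/67) = 12.9371°
wrap1 = wrap2 = π + 2β = 205.8741°

wrap1=205.87_deg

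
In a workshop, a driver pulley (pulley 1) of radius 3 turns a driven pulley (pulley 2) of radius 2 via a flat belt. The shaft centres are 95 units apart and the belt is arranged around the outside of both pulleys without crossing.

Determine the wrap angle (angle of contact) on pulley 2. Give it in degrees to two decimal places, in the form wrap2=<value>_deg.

wrap2=178.79_deg

open belt: β = asin((r2−r1)/C) = asin(-1/95) = -0.6031°
wrap1 = π − 2β = 181.2062°
wrap2 = π + 2β = 178.7938°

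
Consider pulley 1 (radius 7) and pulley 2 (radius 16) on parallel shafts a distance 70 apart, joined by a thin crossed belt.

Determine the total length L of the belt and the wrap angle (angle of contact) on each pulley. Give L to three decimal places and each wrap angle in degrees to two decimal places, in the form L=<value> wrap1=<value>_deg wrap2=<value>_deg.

crossed belt: β = asin((r1+r2)/C) = asin(23/70) = 19.1821°
wrap1 = wrap2 = π + 2β = 218.3642°
tangent length = C·cosβ = 66.1135
L = (r1+r2)·wrap + 2·C·cosβ = 23·3.8112 + 2·66.1135 = 219.8841

L=219.884 wrap1=218.36_deg wrap2=218.36_deg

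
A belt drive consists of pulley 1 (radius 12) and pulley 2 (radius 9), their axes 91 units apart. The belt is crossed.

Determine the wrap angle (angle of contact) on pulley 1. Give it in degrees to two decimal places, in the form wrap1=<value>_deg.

wrap1=206.68_deg

crossed belt: β = asin((r1+r2)/C) = asin(21/91) = 13.3424°
wrap1 = wrap2 = π + 2β = 206.6847°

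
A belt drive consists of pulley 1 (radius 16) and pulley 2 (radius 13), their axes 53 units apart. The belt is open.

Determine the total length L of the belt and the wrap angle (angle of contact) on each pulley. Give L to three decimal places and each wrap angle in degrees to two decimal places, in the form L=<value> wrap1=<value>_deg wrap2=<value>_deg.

open belt: β = asin((r2−r1)/C) = asin(-3/53) = -3.2449°
wrap1 = π − 2β = 186.4898°
wrap2 = π + 2β = 173.5102°
tangent length = C·cosβ = 52.9150
L = r1·wrap1 + r2·wrap2 + 2·C·cosβ = 16·3.2549 + 13·3.0283 + 2·52.9150 = 197.2760

L=197.276 wrap1=186.49_deg wrap2=173.51_deg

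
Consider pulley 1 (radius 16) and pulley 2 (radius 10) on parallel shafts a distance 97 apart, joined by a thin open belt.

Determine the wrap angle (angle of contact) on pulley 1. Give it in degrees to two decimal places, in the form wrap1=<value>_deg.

open belt: β = asin((r2−r1)/C) = asin(-6/97) = -3.5463°
wrap1 = π − 2β = 187.0927°
wrap2 = π + 2β = 172.9073°

wrap1=187.09_deg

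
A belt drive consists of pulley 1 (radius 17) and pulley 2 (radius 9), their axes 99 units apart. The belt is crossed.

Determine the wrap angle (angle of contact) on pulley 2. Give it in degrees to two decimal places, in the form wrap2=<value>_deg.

wrap2=210.45_deg

crossed belt: β = asin((r1+r2)/C) = asin(26/99) = 15.2260°
wrap1 = wrap2 = π + 2β = 210.4519°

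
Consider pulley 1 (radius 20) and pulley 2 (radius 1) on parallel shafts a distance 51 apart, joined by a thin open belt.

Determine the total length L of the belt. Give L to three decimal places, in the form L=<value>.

open belt: β = asin((r2−r1)/C) = asin(-19/51) = -21.8729°
wrap1 = π − 2β = 223.7458°
wrap2 = π + 2β = 136.2542°
tangent length = C·cosβ = 47.3286
L = r1·wrap1 + r2·wrap2 + 2·C·cosβ = 20·3.9051 + 1·2.3781 + 2·47.3286 = 175.1374

L=175.137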